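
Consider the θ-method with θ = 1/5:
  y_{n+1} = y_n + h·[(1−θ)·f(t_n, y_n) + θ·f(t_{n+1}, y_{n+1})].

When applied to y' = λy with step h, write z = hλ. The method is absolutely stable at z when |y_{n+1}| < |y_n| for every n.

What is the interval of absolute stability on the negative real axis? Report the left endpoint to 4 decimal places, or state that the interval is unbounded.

z∈(-3.3333,0).

On y'=λy, z=hλ:
  y_{n+1} = y_n + z·[4/5·y_n + 1/5·y_{n+1}] ⇒ (1 − 1/5z)y_{n+1} = (1 + 4/5z)y_n
  ⇒ R(z) = (1 + 4/5z)/(1 − 1/5z).

Find x<0 with |R(x)|<1.
x=-1.49: |R|=0.1479
R=−1: 1+4/5x = −1+1/5x ⇒ -3/5x=2 ⇒ x=2/(-3/5)=-3.3333
Confirm numerically:
  x=-2.686: |R|=0.74733 <1
  x=-2.164: |R|=0.51033 <1
  x=-1.728: |R|=0.28419 <1
  x=-1.542: |R|=0.17854 <1
  x=-3.911: |R|=1.19448 >1
  x=-3.826: |R|=1.16746 >1
So |R|<1 on (-3.3333, 0).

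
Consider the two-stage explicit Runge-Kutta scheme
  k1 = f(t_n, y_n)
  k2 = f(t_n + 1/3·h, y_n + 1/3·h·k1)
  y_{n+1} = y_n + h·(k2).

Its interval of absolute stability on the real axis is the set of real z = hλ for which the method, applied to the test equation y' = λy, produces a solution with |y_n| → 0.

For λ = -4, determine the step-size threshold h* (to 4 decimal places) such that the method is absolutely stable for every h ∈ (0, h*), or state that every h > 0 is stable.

(-3.0000,0); λ=-4 ⇒ h* = (3)/4 = 0.7500.

With y'=λy (z=hλ):
  k1=λy_n ⇒ h·k1=z·y_n;  k2=λ(1+1/3z)y_n ⇒ h·k2=z(1+1/3z)y_n
  y_{n+1}/y_n = 1 + z(1+1/3z) = 1 + z + 1/3z²
  so R(z) = 1 + z + 1/3z².

Boundary: |R(x)|=1, x<0.
x=-1.33: |R|=0.2596
R=1: x+1/3x²=0 ⇒ x=−3=-3.0000; min R=1−1/(4·1/3)=0.2500>−1
Confirm numerically:
  x=-2.750: |R|=0.77083 <1
  x=-1.887: |R|=0.29992 <1
  x=-1.749: |R|=0.27067 <1
  x=-1.312: |R|=0.26178 <1
  x=-3.505: |R|=1.59001 >1
  x=-3.068: |R|=1.06954 >1
  x=-3.059: |R|=1.06016 >1
Interval (-3.0000, 0).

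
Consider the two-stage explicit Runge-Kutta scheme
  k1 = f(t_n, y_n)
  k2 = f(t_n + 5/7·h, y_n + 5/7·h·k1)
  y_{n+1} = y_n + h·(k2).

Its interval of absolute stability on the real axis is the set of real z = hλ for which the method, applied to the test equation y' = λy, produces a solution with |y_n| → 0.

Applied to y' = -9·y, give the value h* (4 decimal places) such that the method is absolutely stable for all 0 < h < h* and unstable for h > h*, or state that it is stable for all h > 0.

Set f=λy, z=hλ:
  k1=λy_n ⇒ h·k1=z·y_n;  k2=λ(1+5/7z)y_n ⇒ h·k2=z(1+5/7z)y_n
  y_{n+1}/y_n = 1 + z(1+5/7z) = 1 + z + 5/7z²
  ⇒ R(z) = 1 + z + 5/7z².

Solve |R(x)|<1 on ℝ⁻.
x=-1.36: |R|=0.9611
R=1: x+5/7x²=0 ⇒ x=−7/5=-1.4000; min R=1−1/(4·5/7)=0.6500>−1
Confirm numerically:
  x=-1.182: |R|=0.81595 <1
  x=-1.177: |R|=0.81252 <1
  x=-1.058: |R|=0.74155 <1
  x=-1.679: |R|=1.33460 >1
  x=-1.456: |R|=1.05824 >1
So |R|<1 on (-1.4000, 0).

(-1.4000,0); λ=-9 ⇒ h* = (7/5)/9 = 0.1556.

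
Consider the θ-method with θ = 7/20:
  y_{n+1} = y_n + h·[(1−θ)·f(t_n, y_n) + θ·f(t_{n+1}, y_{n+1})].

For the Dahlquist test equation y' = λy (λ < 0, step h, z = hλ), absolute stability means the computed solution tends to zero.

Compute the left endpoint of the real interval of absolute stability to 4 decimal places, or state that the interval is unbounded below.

left endpoint -6.6667.

Set f=λy, z=hλ:
  y_{n+1} = y_n + z·[13/20·y_n + 7/20·y_{n+1}] ⇒ (1 − 7/20z)y_{n+1} = (1 + 13/20z)y_n
  Hence R(z) = (1 + 13/20z)/(1 − 7/20z).

Find x<0 with |R(x)|<1.
x=-0.95: |R|=0.2871
R=−1: 1+13/20x = −1+7/20x ⇒ -3/10x=2 ⇒ x=2/(-3/10)=-6.6667
Confirm numerically:
  x=-5.741: |R|=0.90772 <1
  x=-4.186: |R|=0.69811 <1
  x=-3.779: |R|=0.62702 <1
  x=-2.855: |R|=0.42804 <1
  x=-7.139: |R|=1.04050 >1
  x=-6.791: |R|=1.01105 >1
  x=-6.734: |R|=1.00602 >1
Interval (-6.6667, 0).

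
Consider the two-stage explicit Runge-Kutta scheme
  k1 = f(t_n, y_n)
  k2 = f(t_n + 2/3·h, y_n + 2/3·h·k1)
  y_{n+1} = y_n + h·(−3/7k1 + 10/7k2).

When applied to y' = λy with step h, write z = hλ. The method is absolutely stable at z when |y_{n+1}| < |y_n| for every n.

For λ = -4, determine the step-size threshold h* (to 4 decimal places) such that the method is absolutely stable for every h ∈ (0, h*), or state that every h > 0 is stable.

(-1.0500,0); λ=-4 ⇒ h* = (21/20)/4 = 0.2625.

With y'=λy (z=hλ):
  k1=λy_n ⇒ h·k1=z·y_n;  k2=λ(1+2/3z)y_n ⇒ h·k2=z(1+2/3z)y_n
  y_{n+1}/y_n = 1 − 3/7z + 10/7z(1+2/3z) = 1 + z + 20/21z²
  R(z) = 1 + z + 20/21z².

Find x<0 with |R(x)|<1.
x=-1.62: |R|=1.8794
R=1: x+20/21x²=0 ⇒ x=−21/20=-1.0500; min R=1−1/(4·20/21)=0.7375>−1
Confirm numerically:
  x=-0.651: |R|=0.75262 <1
  x=-0.626: |R|=0.74722 <1
  x=-0.457: |R|=0.74190 <1
  x=-1.561: |R|=1.75969 >1
  x=-1.534: |R|=1.70710 >1
  x=-1.430: |R|=1.51752 >1
Stable set (-1.0500, 0).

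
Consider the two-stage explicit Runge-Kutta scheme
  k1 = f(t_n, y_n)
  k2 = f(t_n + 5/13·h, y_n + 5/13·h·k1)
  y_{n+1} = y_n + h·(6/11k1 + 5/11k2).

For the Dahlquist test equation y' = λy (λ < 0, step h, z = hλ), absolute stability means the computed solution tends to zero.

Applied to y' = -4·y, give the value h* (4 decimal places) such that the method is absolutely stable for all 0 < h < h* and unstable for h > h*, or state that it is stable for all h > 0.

(-5.7200,0); λ=-4 ⇒ h* = (143/25)/4 = 1.4300.

With y'=λy (z=hλ):
  k1=λy_n ⇒ h·k1=z·y_n;  k2=λ(1+5/13z)y_n ⇒ h·k2=z(1+5/13z)y_n
  y_{n+1}/y_n = 1 + 6/11z + 5/11z(1+5/13z) = 1 + z + 25/143z²
  R(z) = 1 + z + 25/143z².

Solve |R(x)|<1 on ℝ⁻.
x=-1.33: |R|=0.0208
R=1: x+25/143x²=0 ⇒ x=−143/25=-5.7200; min R=1−1/(4·25/143)=-0.4300>−1
Confirm numerically:
  x=-5.637: |R|=0.91820 <1
  x=-4.465: |R|=0.02035 <1
  x=-3.228: |R|=0.40632 <1
  x=-3.123: |R|=0.41791 <1
  x=-6.189: |R|=1.50745 >1
  x=-6.096: |R|=1.40072 >1
  x=-6.063: |R|=1.36357 >1
Interval (-5.7200, 0).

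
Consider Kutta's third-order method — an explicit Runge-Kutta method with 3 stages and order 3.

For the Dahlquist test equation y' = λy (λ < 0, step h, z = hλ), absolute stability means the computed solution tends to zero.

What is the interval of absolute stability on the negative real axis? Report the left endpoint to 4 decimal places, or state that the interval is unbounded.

(-2.5127, 0).

With y'=λy (z=hλ):
  order 3, 3-stage ⇒ R(z)=1+z+z^2/2+z^3/6
  (e.g. R(-0.95)=0.35835, |R|=0.35835)

Solve |R(x)|<1 on ℝ⁻.
x=-0.95: |R|=0.3584
|R(-2.46)|=0.9154 |R(-2.19)|=0.5425 |R(-2.04)|=0.3741
Bisect:
  x_lo=-3.1817 |R|=2.4882  x_hi=-0.2370 |R|=0.7889
  mid=-1.70934 |R|=0.08082 →hi
  mid=-2.44552 |R|=0.89283 →hi
  mid=-2.81360 |R|=1.56767 →lo
  mid=-2.62956 |R|=1.20265 →lo
  mid=-2.53754 |R|=1.04123 →lo
  mid=-2.49153 |R|=0.96545 →hi
  mid=-2.51453 |R|=1.00294 →lo
  mid=-2.50303 |R|=0.98410 →hi
  ...
  [-2.51291,-2.51273] ⇒ x*=-2.5127
Stable set (-2.5127, 0).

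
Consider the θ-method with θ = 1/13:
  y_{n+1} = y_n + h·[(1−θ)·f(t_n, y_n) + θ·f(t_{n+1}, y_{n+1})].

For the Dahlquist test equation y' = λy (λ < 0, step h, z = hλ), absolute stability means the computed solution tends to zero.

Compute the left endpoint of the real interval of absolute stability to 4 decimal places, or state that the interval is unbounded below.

Test eqn y'=λy, z=hλ:
  y_{n+1} = y_n + z·[12/13·y_n + 1/13·y_{n+1}] ⇒ (1 − 1/13z)y_{n+1} = (1 + 12/13z)y_n
  so R(z) = (1 + 12/13z)/(1 − 1/13z).

Boundary: |R(x)|=1, x<0.
x=-0.65: |R|=0.3810
R=−1: 1+12/13x = −1+1/13x ⇒ -11/13x=2 ⇒ x=2/(-11/13)=-2.3636
Confirm numerically:
  x=-2.141: |R|=0.83825 <1
  x=-1.880: |R|=0.64247 <1
  x=-1.175: |R|=0.07760 <1
  x=-2.614: |R|=1.17638 >1
  x=-2.596: |R|=1.16389 >1
  x=-2.527: |R|=1.11573 >1
Stable set (-2.3636, 0).

z* = -2.3636.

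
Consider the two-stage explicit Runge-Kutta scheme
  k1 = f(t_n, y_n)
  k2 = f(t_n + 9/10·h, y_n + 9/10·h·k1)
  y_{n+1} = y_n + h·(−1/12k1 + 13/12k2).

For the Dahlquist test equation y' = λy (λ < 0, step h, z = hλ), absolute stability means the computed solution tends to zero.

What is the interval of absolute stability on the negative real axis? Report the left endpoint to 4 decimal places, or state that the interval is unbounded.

z∈(-1.0256,0).

Test eqn y'=λy, z=hλ:
  k1=λy_n ⇒ h·k1=z·y_n;  k2=λ(1+9/10z)y_n ⇒ h·k2=z(1+9/10z)y_n
  y_{n+1}/y_n = 1 − 1/12z + 13/12z(1+9/10z) = 1 + z + 39/40z²
  ⇒ R(z) = 1 + z + 39/40z².

Need |R(x)|<1, x<0.
x=-0.83: |R|=0.8417
R=1: x+39/40x²=0 ⇒ x=−40/39=-1.0256; min R=1−1/(4·39/40)=0.7436>−1
Confirm numerically:
  x=-0.722: |R|=0.78625 <1
  x=-0.609: |R|=0.75261 <1
  x=-0.480: |R|=0.74464 <1
  x=-0.477: |R|=0.74484 <1
  x=-1.374: |R|=1.46668 >1
  x=-1.060: |R|=1.03551 >1
Interval (-1.0256, 0).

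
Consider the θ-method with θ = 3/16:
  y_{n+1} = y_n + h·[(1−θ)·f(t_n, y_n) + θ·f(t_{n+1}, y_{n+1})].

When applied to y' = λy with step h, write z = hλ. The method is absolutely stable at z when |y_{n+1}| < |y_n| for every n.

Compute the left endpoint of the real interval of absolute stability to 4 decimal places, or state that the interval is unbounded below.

left endpoint -3.2000.

On y'=λy, z=hλ:
  y_{n+1} = y_n + z·[13/16·y_n + 3/16·y_{n+1}] ⇒ (1 − 3/16z)y_{n+1} = (1 + 13/16z)y_n
  R(z) = (1 + 13/16z)/(1 − 3/16z).

Boundary: |R(x)|=1, x<0.
x=-0.34: |R|=0.6804
R=−1: 1+13/16x = −1+3/16x ⇒ -5/8x=2 ⇒ x=2/(-5/8)=-3.2000
Confirm numerically:
  x=-3.032: |R|=0.93306 <1
  x=-2.870: |R|=0.86591 <1
  x=-1.719: |R|=0.30000 <1
  x=-3.566: |R|=1.13709 >1
  x=-3.343: |R|=1.05494 >1
  x=-3.287: |R|=1.03364 >1
Stable set (-3.2000, 0).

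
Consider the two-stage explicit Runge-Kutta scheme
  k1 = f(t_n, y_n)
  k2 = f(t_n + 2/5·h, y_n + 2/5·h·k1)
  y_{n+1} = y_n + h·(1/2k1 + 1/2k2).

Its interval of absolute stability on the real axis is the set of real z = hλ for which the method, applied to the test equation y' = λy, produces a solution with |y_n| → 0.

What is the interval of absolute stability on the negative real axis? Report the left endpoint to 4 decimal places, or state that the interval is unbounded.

(-5.0000, 0).

With y'=λy (z=hλ):
  k1=λy_n ⇒ h·k1=z·y_n;  k2=λ(1+2/5z)y_n ⇒ h·k2=z(1+2/5z)y_n
  y_{n+1}/y_n = 1 + 1/2z + 1/2z(1+2/5z) = 1 + z + 1/5z²
  ⇒ R(z) = 1 + z + 1/5z².

Boundary: |R(x)|=1, x<0.
x=-0.36: |R|=0.6659
R=1: x+1/5x²=0 ⇒ x=−5=-5.0000; min R=1−1/(4·1/5)=-0.2500>−1
Confirm numerically:
  x=-4.176: |R|=0.31180 <1
  x=-3.087: |R|=0.18109 <1
  x=-2.131: |R|=0.22277 <1
  x=-5.476: |R|=1.52132 >1
  x=-5.315: |R|=1.33485 >1
  x=-5.174: |R|=1.18006 >1
Interval (-5.0000, 0).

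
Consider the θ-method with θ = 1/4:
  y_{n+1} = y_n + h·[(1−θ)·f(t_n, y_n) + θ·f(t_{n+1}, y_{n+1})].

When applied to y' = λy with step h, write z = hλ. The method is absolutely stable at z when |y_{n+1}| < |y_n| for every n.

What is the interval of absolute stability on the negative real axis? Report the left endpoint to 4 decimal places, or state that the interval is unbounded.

z∈(-4.0000,0).

With y'=λy (z=hλ):
  y_{n+1} = y_n + z·[3/4·y_n + 1/4·y_{n+1}] ⇒ (1 − 1/4z)y_{n+1} = (1 + 3/4z)y_n
  R(z) = (1 + 3/4z)/(1 − 1/4z).

Find x<0 with |R(x)|<1.
x=-1.38: |R|=0.0260
R=−1: 1+3/4x = −1+1/4x ⇒ -1/2x=2 ⇒ x=2/(-1/2)=-4.0000
Confirm numerically:
  x=-2.656: |R|=0.59615 <1
  x=-2.506: |R|=0.54073 <1
  x=-2.367: |R|=0.48704 <1
  x=-4.356: |R|=1.08521 >1
  x=-4.093: |R|=1.02298 >1
Stable set (-4.0000, 0).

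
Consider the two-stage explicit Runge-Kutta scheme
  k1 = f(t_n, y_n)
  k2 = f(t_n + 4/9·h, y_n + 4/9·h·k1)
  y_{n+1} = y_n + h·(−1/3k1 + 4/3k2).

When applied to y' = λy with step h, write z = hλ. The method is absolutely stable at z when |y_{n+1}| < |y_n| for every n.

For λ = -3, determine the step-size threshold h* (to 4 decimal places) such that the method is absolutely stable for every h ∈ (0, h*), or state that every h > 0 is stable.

Test eqn y'=λy, z=hλ:
  k1=λy_n ⇒ h·k1=z·y_n;  k2=λ(1+4/9z)y_n ⇒ h·k2=z(1+4/9z)y_n
  y_{n+1}/y_n = 1 − 1/3z + 4/3z(1+4/9z) = 1 + z + 16/27z²
  ⇒ R(z) = 1 + z + 16/27z².

Boundary: |R(x)|=1, x<0.
x=-1.26: |R|=0.6808
R=1: x+16/27x²=0 ⇒ x=−27/16=-1.6875; min R=1−1/(4·16/27)=0.5781>−1
Confirm numerically:
  x=-1.470: |R|=0.81053 <1
  x=-1.047: |R|=0.60261 <1
  x=-0.825: |R|=0.57833 <1
  x=-0.784: |R|=0.58024 <1
  x=-1.955: |R|=1.30990 >1
  x=-1.883: |R|=1.21815 >1
  x=-1.724: |R|=1.03729 >1
Stable set (-1.6875, 0).

(-1.6875,0); λ=-3 ⇒ h* = (27/16)/3 = 0.5625.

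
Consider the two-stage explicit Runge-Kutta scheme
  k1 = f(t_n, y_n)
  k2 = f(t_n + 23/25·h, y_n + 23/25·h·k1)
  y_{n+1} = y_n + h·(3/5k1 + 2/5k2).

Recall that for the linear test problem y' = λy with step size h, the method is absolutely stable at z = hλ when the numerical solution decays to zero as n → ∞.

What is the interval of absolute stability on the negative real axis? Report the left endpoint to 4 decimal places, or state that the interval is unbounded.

Set f=λy, z=hλ:
  k1=λy_n ⇒ h·k1=z·y_n;  k2=λ(1+23/25z)y_n ⇒ h·k2=z(1+23/25z)y_n
  y_{n+1}/y_n = 1 + 3/5z + 2/5z(1+23/25z) = 1 + z + 46/125z²
  Hence R(z) = 1 + z + 46/125z².

Boundary: |R(x)|=1, x<0.
x=-0.65: |R|=0.5055
R=1: x+46/125x²=0 ⇒ x=−125/46=-2.7174; min R=1−1/(4·46/125)=0.3207>−1
Confirm numerically:
  x=-2.345: |R|=0.67864 <1
  x=-1.306: |R|=0.32167 <1
  x=-1.296: |R|=0.32210 <1
  x=-1.288: |R|=0.32249 <1
  x=-3.283: |R|=1.68334 >1
  x=-3.001: |R|=1.31321 >1
  x=-2.746: |R|=1.02891 >1
Interval (-2.7174, 0).

(-2.7174, 0).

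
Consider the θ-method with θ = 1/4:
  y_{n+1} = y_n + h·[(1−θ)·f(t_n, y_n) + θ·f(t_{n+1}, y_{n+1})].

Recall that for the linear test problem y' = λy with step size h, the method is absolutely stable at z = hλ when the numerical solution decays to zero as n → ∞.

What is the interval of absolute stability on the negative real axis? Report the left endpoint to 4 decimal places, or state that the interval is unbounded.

(-4.0000, 0).

Set f=λy, z=hλ:
  y_{n+1} = y_n + z·[3/4·y_n + 1/4·y_{n+1}] ⇒ (1 − 1/4z)y_{n+1} = (1 + 3/4z)y_n
  Hence R(z) = (1 + 3/4z)/(1 − 1/4z).

Find x<0 with |R(x)|<1.
x=-1.32: |R|=0.0075
R=−1: 1+3/4x = −1+1/4x ⇒ -1/2x=2 ⇒ x=2/(-1/2)=-4.0000
Confirm numerically:
  x=-3.374: |R|=0.83021 <1
  x=-2.687: |R|=0.60730 <1
  x=-2.621: |R|=0.58345 <1
  x=-4.103: |R|=1.02542 >1
  x=-4.046: |R|=1.01143 >1
So |R|<1 on (-4.0000, 0).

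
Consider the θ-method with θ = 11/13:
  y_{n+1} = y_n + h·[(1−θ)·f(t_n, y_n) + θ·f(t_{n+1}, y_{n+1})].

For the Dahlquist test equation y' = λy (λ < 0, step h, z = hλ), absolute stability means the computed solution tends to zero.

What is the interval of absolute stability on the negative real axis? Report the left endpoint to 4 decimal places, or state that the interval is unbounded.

Test eqn y'=λy, z=hλ:
  y_{n+1} = y_n + z·[2/13·y_n + 11/13·y_{n+1}] ⇒ (1 − 11/13z)y_{n+1} = (1 + 2/13z)y_n
  R(z) = (1 + 2/13z)/(1 − 11/13z).

Solve |R(x)|<1 on ℝ⁻.
x=-0.77: |R|=0.5338
x=-2: |R|=0.2571
x=-10: |R|=0.0569
x=-100: |R|=0.1680
θ=11/13≥1/2 ⇒ |1+2/13x|<|1−11/13x| ∀x<0 ⇒ interval (−∞,0).

unbounded; (−∞, 0).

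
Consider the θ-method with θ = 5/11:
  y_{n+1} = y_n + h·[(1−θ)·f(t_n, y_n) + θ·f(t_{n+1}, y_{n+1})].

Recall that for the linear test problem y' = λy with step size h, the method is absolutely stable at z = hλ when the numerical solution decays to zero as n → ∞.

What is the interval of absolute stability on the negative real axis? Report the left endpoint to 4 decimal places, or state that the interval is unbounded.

(-22.0000, 0).

Test eqn y'=λy, z=hλ:
  y_{n+1} = y_n + z·[6/11·y_n + 5/11·y_{n+1}] ⇒ (1 − 5/11z)y_{n+1} = (1 + 6/11z)y_n
  R(z) = (1 + 6/11z)/(1 − 5/11z).

Find x<0 with |R(x)|<1.
x=-0.53: |R|=0.5729
R=−1: 1+6/11x = −1+5/11x ⇒ -1/11x=2 ⇒ x=2/(-1/11)=-22.0000
Confirm numerically:
  x=-14.761: |R|=0.91464 <1
  x=-14.240: |R|=0.90560 <1
  x=-13.435: |R|=0.89044 <1
  x=-12.853: |R|=0.87847 <1
  x=-22.585: |R|=1.00472 >1
  x=-22.523: |R|=1.00423 >1
  x=-22.454: |R|=1.00368 >1
Stable set (-22.0000, 0).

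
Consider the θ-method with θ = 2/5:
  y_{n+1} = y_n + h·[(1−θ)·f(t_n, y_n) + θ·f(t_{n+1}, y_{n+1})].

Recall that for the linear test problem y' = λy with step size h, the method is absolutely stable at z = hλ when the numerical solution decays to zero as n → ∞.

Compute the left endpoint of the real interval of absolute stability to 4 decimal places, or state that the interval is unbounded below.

With y'=λy (z=hλ):
  y_{n+1} = y_n + z·[3/5·y_n + 2/5·y_{n+1}] ⇒ (1 − 2/5z)y_{n+1} = (1 + 3/5z)y_n
  so R(z) = (1 + 3/5z)/(1 − 2/5z).

Find x<0 with |R(x)|<1.
x=-0.73: |R|=0.4350
R=−1: 1+3/5x = −1+2/5x ⇒ -1/5x=2 ⇒ x=2/(-1/5)=-10.0000
Confirm numerically:
  x=-7.783: |R|=0.89220 <1
  x=-5.779: |R|=0.74508 <1
  x=-5.241: |R|=0.69261 <1
  x=-4.516: |R|=0.60918 <1
  x=-10.288: |R|=1.01126 >1
  x=-10.221: |R|=1.00869 >1
Interval (-10.0000, 0).

z* = -10.0000.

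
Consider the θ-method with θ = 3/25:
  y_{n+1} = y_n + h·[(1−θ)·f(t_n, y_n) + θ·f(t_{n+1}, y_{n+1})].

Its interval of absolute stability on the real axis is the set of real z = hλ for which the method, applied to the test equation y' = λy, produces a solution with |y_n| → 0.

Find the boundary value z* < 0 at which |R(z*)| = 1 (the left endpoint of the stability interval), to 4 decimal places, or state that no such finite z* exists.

left endpoint -2.6316.

With y'=λy (z=hλ):
  y_{n+1} = y_n + z·[22/25·y_n + 3/25·y_{n+1}] ⇒ (1 − 3/25z)y_{n+1} = (1 + 22/25z)y_n
  R(z) = (1 + 22/25z)/(1 − 3/25z).

Boundary: |R(x)|=1, x<0.
x=-1.54: |R|=0.2998
R=−1: 1+22/25x = −1+3/25x ⇒ -19/25x=2 ⇒ x=2/(-19/25)=-2.6316
Confirm numerically:
  x=-2.256: |R|=0.77537 <1
  x=-1.334: |R|=0.14992 <1
  x=-1.308: |R|=0.13055 <1
  x=-3.127: |R|=1.27378 >1
  x=-2.965: |R|=1.18690 >1
  x=-2.677: |R|=1.02613 >1
So |R|<1 on (-2.6316, 0).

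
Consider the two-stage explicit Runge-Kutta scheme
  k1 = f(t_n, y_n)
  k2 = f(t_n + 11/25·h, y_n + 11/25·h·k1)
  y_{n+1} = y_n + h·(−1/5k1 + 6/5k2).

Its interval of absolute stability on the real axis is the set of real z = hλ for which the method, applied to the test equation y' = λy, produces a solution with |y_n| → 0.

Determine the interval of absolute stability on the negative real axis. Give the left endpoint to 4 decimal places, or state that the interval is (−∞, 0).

Test eqn y'=λy, z=hλ:
  k1=λy_n ⇒ h·k1=z·y_n;  k2=λ(1+11/25z)y_n ⇒ h·k2=z(1+11/25z)y_n
  y_{n+1}/y_n = 1 − 1/5z + 6/5z(1+11/25z) = 1 + z + 66/125z²
  ⇒ R(z) = 1 + z + 66/125z².

Boundary: |R(x)|=1, x<0.
x=-0.59: |R|=0.5938
R=1: x+66/125x²=0 ⇒ x=−125/66=-1.8939; min R=1−1/(4·66/125)=0.5265>−1
Confirm numerically:
  x=-1.506: |R|=0.69152 <1
  x=-1.452: |R|=0.66118 <1
  x=-1.239: |R|=0.57154 <1
  x=-2.464: |R|=1.74164 >1
  x=-2.091: |R|=1.21756 >1
  x=-1.976: |R|=1.08562 >1
Stable set (-1.8939, 0).

(-1.8939, 0).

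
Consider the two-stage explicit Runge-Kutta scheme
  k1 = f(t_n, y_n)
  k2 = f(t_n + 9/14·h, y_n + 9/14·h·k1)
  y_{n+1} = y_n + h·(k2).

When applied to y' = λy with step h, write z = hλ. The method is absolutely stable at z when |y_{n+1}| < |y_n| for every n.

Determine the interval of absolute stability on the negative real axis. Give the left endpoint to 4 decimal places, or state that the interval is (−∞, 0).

(-1.5556, 0).

With y'=λy (z=hλ):
  k1=λy_n ⇒ h·k1=z·y_n;  k2=λ(1+9/14z)y_n ⇒ h·k2=z(1+9/14z)y_n
  y_{n+1}/y_n = 1 + z(1+9/14z) = 1 + z + 9/14z²
  ⇒ R(z) = 1 + z + 9/14z².

Need |R(x)|<1, x<0.
x=-1.42: |R|=0.8763
R=1: x+9/14x²=0 ⇒ x=−14/9=-1.5556; min R=1−1/(4·9/14)=0.6111>−1
Confirm numerically:
  x=-1.460: |R|=0.91031 <1
  x=-1.353: |R|=0.82382 <1
  x=-0.837: |R|=0.61337 <1
  x=-0.743: |R|=0.61189 <1
  x=-2.027: |R|=1.61433 >1
  x=-1.590: |R|=1.03521 >1
Stable set (-1.5556, 0).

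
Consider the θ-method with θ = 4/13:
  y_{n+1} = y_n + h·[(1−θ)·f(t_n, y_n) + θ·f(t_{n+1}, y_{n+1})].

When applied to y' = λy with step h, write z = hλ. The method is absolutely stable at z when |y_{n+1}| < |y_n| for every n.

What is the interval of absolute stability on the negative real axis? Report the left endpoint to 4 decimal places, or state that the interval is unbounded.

Set f=λy, z=hλ:
  y_{n+1} = y_n + z·[9/13·y_n + 4/13·y_{n+1}] ⇒ (1 − 4/13z)y_{n+1} = (1 + 9/13z)y_n
  so R(z) = (1 + 9/13z)/(1 − 4/13z).

Need |R(x)|<1, x<0.
x=-0.53: |R|=0.5443
R=−1: 1+9/13x = −1+4/13x ⇒ -5/13x=2 ⇒ x=2/(-5/13)=-5.2000
Confirm numerically:
  x=-5.112: |R|=0.98685 <1
  x=-4.885: |R|=0.95160 <1
  x=-4.512: |R|=0.88920 <1
  x=-5.583: |R|=1.05420 >1
  x=-5.467: |R|=1.03829 >1
  x=-5.407: |R|=1.02989 >1
Stable set (-5.2000, 0).

(-5.2000, 0).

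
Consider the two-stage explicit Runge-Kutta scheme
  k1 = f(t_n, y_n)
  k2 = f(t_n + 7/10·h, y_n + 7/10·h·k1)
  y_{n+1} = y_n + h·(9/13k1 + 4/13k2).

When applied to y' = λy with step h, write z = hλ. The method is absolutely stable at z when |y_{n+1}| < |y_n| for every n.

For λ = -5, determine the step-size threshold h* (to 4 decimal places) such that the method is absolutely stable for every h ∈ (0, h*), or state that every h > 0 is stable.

Test eqn y'=λy, z=hλ:
  k1=λy_n ⇒ h·k1=z·y_n;  k2=λ(1+7/10z)y_n ⇒ h·k2=z(1+7/10z)y_n
  y_{n+1}/y_n = 1 + 9/13z + 4/13z(1+7/10z) = 1 + z + 14/65z²
  R(z) = 1 + z + 14/65z².

Find x<0 with |R(x)|<1.
x=-1.15: |R|=0.1348
R=1: x+14/65x²=0 ⇒ x=−65/14=-4.6429; min R=1−1/(4·14/65)=-0.1607>−1
Confirm numerically:
  x=-4.217: |R|=0.61320 <1
  x=-3.223: |R|=0.01436 <1
  x=-3.051: |R|=0.04607 <1
  x=-5.173: |R|=1.59068 >1
  x=-5.110: |R|=1.51414 >1
  x=-4.968: |R|=1.34791 >1
Stable set (-4.6429, 0).

(-4.6429,0); λ=-5 ⇒ h* = (65/14)/5 = 0.9286.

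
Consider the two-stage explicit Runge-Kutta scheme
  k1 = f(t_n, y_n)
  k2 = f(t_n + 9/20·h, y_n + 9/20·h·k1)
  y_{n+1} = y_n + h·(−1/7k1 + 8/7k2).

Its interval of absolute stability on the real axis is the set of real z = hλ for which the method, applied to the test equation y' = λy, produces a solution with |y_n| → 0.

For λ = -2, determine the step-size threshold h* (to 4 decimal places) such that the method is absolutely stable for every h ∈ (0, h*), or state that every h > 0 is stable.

Set f=λy, z=hλ:
  k1=λy_n ⇒ h·k1=z·y_n;  k2=λ(1+9/20z)y_n ⇒ h·k2=z(1+9/20z)y_n
  y_{n+1}/y_n = 1 − 1/7z + 8/7z(1+9/20z) = 1 + z + 18/35z²
  R(z) = 1 + z + 18/35z².

Need |R(x)|<1, x<0.
x=-0.75: |R|=0.5393
R=1: x+18/35x²=0 ⇒ x=−35/18=-1.9444; min R=1−1/(4·18/35)=0.5139>−1
Confirm numerically:
  x=-1.878: |R|=0.93583 <1
  x=-1.873: |R|=0.93118 <1
  x=-1.783: |R|=0.85196 <1
  x=-1.231: |R|=0.54833 <1
  x=-2.351: |R|=1.49156 >1
  x=-2.024: |R|=1.08281 >1
Stable set (-1.9444, 0).

(-1.9444,0); λ=-2 ⇒ h* = (35/18)/2 = 0.9722.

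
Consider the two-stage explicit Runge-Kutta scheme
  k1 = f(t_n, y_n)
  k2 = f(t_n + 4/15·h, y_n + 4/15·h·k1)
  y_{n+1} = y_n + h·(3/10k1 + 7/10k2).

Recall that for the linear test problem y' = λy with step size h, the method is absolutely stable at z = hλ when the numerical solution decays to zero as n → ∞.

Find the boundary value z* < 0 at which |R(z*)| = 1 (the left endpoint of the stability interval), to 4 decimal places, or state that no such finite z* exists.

Set f=λy, z=hλ:
  k1=λy_n ⇒ h·k1=z·y_n;  k2=λ(1+4/15z)y_n ⇒ h·k2=z(1+4/15z)y_n
  y_{n+1}/y_n = 1 + 3/10z + 7/10z(1+4/15z) = 1 + z + 14/75z²
  Hence R(z) = 1 + z + 14/75z².

Need |R(x)|<1, x<0.
x=-0.95: |R|=0.2185
R=1: x+14/75x²=0 ⇒ x=−75/14=-5.3571; min R=1−1/(4·14/75)=-0.3393>−1
Confirm numerically:
  x=-5.074: |R|=0.73182 <1
  x=-4.112: |R|=0.04426 <1
  x=-3.597: |R|=0.18183 <1
  x=-3.567: |R|=0.19195 <1
  x=-5.865: |R|=1.55600 >1
  x=-5.452: |R|=1.09654 >1
  x=-5.420: |R|=1.06359 >1
Stable set (-5.3571, 0).

z* = -5.3571.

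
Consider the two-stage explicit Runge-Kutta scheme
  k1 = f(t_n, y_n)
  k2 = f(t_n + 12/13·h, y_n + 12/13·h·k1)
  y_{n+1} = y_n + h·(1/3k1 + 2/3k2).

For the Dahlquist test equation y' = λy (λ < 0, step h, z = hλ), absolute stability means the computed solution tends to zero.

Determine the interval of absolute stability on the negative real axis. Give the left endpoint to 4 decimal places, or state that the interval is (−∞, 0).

With y'=λy (z=hλ):
  k1=λy_n ⇒ h·k1=z·y_n;  k2=λ(1+12/13z)y_n ⇒ h·k2=z(1+12/13z)y_n
  y_{n+1}/y_n = 1 + 1/3z + 2/3z(1+12/13z) = 1 + z + 8/13z²
  so R(z) = 1 + z + 8/13z².

Need |R(x)|<1, x<0.
x=-0.45: |R|=0.6746
R=1: x+8/13x²=0 ⇒ x=−13/8=-1.6250; min R=1−1/(4·8/13)=0.5938>−1
Confirm numerically:
  x=-1.516: |R|=0.89831 <1
  x=-0.990: |R|=0.61314 <1
  x=-0.943: |R|=0.60423 <1
  x=-0.930: |R|=0.60225 <1
  x=-2.110: |R|=1.62975 >1
  x=-1.741: |R|=1.12428 >1
  x=-1.732: |R|=1.11405 >1
So |R|<1 on (-1.6250, 0).

z∈(-1.6250,0).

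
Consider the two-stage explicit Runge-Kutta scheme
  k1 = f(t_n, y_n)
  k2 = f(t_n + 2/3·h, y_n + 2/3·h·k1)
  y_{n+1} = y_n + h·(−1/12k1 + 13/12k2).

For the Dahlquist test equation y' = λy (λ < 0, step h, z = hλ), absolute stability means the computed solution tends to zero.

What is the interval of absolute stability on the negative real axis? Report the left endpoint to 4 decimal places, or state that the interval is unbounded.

Set f=λy, z=hλ:
  k1=λy_n ⇒ h·k1=z·y_n;  k2=λ(1+2/3z)y_n ⇒ h·k2=z(1+2/3z)y_n
  y_{n+1}/y_n = 1 − 1/12z + 13/12z(1+2/3z) = 1 + z + 13/18z²
  ⇒ R(z) = 1 + z + 13/18z².

Need |R(x)|<1, x<0.
x=-0.34: |R|=0.7435
R=1: x+13/18x²=0 ⇒ x=−18/13=-1.3846; min R=1−1/(4·13/18)=0.6538>−1
Confirm numerically:
  x=-1.279: |R|=0.90244 <1
  x=-1.051: |R|=0.74677 <1
  x=-0.757: |R|=0.65687 <1
  x=-1.957: |R|=1.80900 >1
  x=-1.926: |R|=1.75307 >1
  x=-1.622: |R|=1.27808 >1
Stable set (-1.3846, 0).

z∈(-1.3846,0).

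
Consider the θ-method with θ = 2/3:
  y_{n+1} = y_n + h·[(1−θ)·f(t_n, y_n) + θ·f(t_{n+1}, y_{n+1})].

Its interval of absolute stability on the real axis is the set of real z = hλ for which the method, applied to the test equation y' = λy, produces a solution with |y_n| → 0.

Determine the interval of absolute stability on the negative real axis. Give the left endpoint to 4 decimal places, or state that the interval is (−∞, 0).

interval (−∞, 0).

With y'=λy (z=hλ):
  y_{n+1} = y_n + z·[1/3·y_n + 2/3·y_{n+1}] ⇒ (1 − 2/3z)y_{n+1} = (1 + 1/3z)y_n
  Hence R(z) = (1 + 1/3z)/(1 − 2/3z).

Find x<0 with |R(x)|<1.
x=-1.51: |R|=0.2475
x=-2: |R|=0.1429
x=-10: |R|=0.3043
x=-100: |R|=0.4778
θ=2/3≥1/2 ⇒ |1+1/3x|<|1−2/3x| ∀x<0 ⇒ stable on all of ℝ⁻.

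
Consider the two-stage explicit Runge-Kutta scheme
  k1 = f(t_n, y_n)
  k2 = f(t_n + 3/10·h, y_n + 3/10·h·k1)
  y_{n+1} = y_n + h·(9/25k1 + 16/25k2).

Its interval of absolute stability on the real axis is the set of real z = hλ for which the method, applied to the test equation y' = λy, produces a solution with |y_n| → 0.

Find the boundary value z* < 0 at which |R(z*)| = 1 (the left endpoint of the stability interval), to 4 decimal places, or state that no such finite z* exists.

Set f=λy, z=hλ:
  k1=λy_n ⇒ h·k1=z·y_n;  k2=λ(1+3/10z)y_n ⇒ h·k2=z(1+3/10z)y_n
  y_{n+1}/y_n = 1 + 9/25z + 16/25z(1+3/10z) = 1 + z + 24/125z²
  ⇒ R(z) = 1 + z + 24/125z².

Solve |R(x)|<1 on ℝ⁻.
x=-1.01: |R|=0.1859
R=1: x+24/125x²=0 ⇒ x=−125/24=-5.2083; min R=1−1/(4·24/125)=-0.3021>−1
Confirm numerically:
  x=-5.148: |R|=0.94037 <1
  x=-4.018: |R|=0.08171 <1
  x=-3.921: |R|=0.03085 <1
  x=-2.603: |R|=0.30208 <1
  x=-5.523: |R|=1.33368 >1
  x=-5.520: |R|=1.33032 >1
  x=-5.297: |R|=1.09018 >1
Stable set (-5.2083, 0).

z* = -5.2083.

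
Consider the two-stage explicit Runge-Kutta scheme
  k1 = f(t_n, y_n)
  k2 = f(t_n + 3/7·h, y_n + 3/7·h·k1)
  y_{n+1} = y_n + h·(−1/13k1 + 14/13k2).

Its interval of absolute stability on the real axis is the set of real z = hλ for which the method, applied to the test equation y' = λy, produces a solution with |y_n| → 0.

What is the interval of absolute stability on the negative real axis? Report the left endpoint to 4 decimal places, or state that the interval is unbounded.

Test eqn y'=λy, z=hλ:
  k1=λy_n ⇒ h·k1=z·y_n;  k2=λ(1+3/7z)y_n ⇒ h·k2=z(1+3/7z)y_n
  y_{n+1}/y_n = 1 − 1/13z + 14/13z(1+3/7z) = 1 + z + 6/13z²
  so R(z) = 1 + z + 6/13z².

Need |R(x)|<1, x<0.
x=-0.66: |R|=0.5410
R=1: x+6/13x²=0 ⇒ x=−13/6=-2.1667; min R=1−1/(4·6/13)=0.4583>−1
Confirm numerically:
  x=-1.973: |R|=0.82364 <1
  x=-1.646: |R|=0.60445 <1
  x=-1.390: |R|=0.50174 <1
  x=-1.197: |R|=0.46430 <1
  x=-2.553: |R|=1.45522 >1
  x=-2.224: |R|=1.05885 >1
Interval (-2.1667, 0).

z∈(-2.1667,0).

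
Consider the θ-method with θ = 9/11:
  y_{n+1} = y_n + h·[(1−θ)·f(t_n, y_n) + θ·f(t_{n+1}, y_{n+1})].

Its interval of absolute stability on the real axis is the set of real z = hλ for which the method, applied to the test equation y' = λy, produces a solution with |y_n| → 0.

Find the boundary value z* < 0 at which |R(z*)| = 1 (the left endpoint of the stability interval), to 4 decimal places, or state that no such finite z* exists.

unbounded; (−∞, 0).

Set f=λy, z=hλ:
  y_{n+1} = y_n + z·[2/11·y_n + 9/11·y_{n+1}] ⇒ (1 − 9/11z)y_{n+1} = (1 + 2/11z)y_n
  Hence R(z) = (1 + 2/11z)/(1 − 9/11z).

Boundary: |R(x)|=1, x<0.
x=-0.74: |R|=0.5391
x=-2: |R|=0.2414
x=-10: |R|=0.0891
x=-100: |R|=0.2075
θ=9/11≥1/2 ⇒ |1+2/11x|<|1−9/11x| ∀x<0 ⇒ stable on all of ℝ⁻.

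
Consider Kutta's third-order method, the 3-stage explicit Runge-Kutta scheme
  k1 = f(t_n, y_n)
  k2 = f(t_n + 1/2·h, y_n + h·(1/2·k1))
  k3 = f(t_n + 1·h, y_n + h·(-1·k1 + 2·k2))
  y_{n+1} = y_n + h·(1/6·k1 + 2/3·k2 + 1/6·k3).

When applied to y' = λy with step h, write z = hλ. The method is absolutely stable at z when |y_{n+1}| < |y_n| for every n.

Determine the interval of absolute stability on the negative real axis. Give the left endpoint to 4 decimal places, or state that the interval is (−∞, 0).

z∈(-2.5127,0).

Set f=λy, z=hλ:
  order 3, 3-stage ⇒ R(z)=1+z+z^2/2+z^3/6
  (e.g. R(-1.13)=0.26797, |R|=0.26797)

Need |R(x)|<1, x<0.
x=-1.13: |R|=0.2680
|R(-2.74)|=1.4147 |R(-2.72)|=1.3747 |R(-2.54)|=1.0454
Bisect:
  x_lo=-3.0971 |R|=2.2523  x_hi=-0.3376 |R|=0.7130
  mid=-1.71733 |R|=0.08685 →hi
  mid=-2.40721 |R|=0.83470 →hi
  mid=-2.75214 |R|=1.43926 →lo
  mid=-2.57968 |R|=1.11349 →lo
  mid=-2.49344 |R|=0.96854 →hi
  mid=-2.53656 |R|=1.03959 →lo
  mid=-2.51500 |R|=1.00371 →lo
  mid=-2.50422 |R|=0.98604 →hi
  mid=-2.50961 |R|=0.99485 →hi
  mid=-2.51231 |R|=0.99928 →hi
  ...
  [-2.51281,-2.51264] ⇒ x*=-2.5127
Stable set (-2.5127, 0).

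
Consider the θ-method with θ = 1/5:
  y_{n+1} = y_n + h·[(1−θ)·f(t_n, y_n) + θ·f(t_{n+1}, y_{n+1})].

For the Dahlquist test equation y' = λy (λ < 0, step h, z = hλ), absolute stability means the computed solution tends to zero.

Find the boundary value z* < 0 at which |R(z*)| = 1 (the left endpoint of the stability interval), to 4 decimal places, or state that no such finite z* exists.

With y'=λy (z=hλ):
  y_{n+1} = y_n + z·[4/5·y_n + 1/5·y_{n+1}] ⇒ (1 − 1/5z)y_{n+1} = (1 + 4/5z)y_n
  R(z) = (1 + 4/5z)/(1 − 1/5z).

Solve |R(x)|<1 on ℝ⁻.
x=-0.69: |R|=0.3937
R=−1: 1+4/5x = −1+1/5x ⇒ -3/5x=2 ⇒ x=2/(-3/5)=-3.3333
Confirm numerically:
  x=-3.084: |R|=0.90747 <1
  x=-2.598: |R|=0.70966 <1
  x=-2.065: |R|=0.46143 <1
  x=-1.802: |R|=0.32461 <1
  x=-3.794: |R|=1.15715 >1
  x=-3.581: |R|=1.08659 >1
  x=-3.437: |R|=1.03686 >1
So |R|<1 on (-3.3333, 0).

left endpoint -3.3333.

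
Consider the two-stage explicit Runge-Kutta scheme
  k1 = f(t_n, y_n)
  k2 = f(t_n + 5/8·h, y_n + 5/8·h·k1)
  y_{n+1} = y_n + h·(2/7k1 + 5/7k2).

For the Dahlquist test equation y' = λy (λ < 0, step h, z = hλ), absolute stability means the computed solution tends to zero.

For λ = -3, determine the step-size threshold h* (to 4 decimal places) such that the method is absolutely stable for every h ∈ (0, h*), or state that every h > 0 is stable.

(-2.2400,0); λ=-3 ⇒ h* = (56/25)/3 = 0.7467.

On y'=λy, z=hλ:
  k1=λy_n ⇒ h·k1=z·y_n;  k2=λ(1+5/8z)y_n ⇒ h·k2=z(1+5/8z)y_n
  y_{n+1}/y_n = 1 + 2/7z + 5/7z(1+5/8z) = 1 + z + 25/56z²
  so R(z) = 1 + z + 25/56z².

Need |R(x)|<1, x<0.
x=-1.57: |R|=0.5304
R=1: x+25/56x²=0 ⇒ x=−56/25=-2.2400; min R=1−1/(4·25/56)=0.4400>−1
Confirm numerically:
  x=-1.498: |R|=0.50379 <1
  x=-1.151: |R|=0.44043 <1
  x=-0.999: |R|=0.44654 <1
  x=-2.788: |R|=1.68206 >1
  x=-2.768: |R|=1.65246 >1
Stable set (-2.2400, 0).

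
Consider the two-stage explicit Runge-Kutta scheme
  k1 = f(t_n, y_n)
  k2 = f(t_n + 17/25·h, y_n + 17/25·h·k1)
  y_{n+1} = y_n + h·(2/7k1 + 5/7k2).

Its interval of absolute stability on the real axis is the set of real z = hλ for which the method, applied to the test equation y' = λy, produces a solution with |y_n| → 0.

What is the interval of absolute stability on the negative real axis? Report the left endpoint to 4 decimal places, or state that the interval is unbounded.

z∈(-2.0588,0).

Test eqn y'=λy, z=hλ:
  k1=λy_n ⇒ h·k1=z·y_n;  k2=λ(1+17/25z)y_n ⇒ h·k2=z(1+17/25z)y_n
  y_{n+1}/y_n = 1 + 2/7z + 5/7z(1+17/25z) = 1 + z + 17/35z²
  Hence R(z) = 1 + z + 17/35z².

Solve |R(x)|<1 on ℝ⁻.
x=-1.58: |R|=0.6325
R=1: x+17/35x²=0 ⇒ x=−35/17=-2.0588; min R=1−1/(4·17/35)=0.4853>−1
Confirm numerically:
  x=-1.812: |R|=0.78277 <1
  x=-1.278: |R|=0.51531 <1
  x=-1.114: |R|=0.48877 <1
  x=-2.615: |R|=1.70642 >1
  x=-2.387: |R|=1.38049 >1
  x=-2.239: |R|=1.19594 >1
Stable set (-2.0588, 0).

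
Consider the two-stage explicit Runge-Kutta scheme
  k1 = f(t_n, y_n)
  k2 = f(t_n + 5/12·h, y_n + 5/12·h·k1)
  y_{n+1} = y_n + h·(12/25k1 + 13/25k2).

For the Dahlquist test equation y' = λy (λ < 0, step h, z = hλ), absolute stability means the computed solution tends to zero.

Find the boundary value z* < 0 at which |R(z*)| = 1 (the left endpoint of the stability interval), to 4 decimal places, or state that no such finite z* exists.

Set f=λy, z=hλ:
  k1=λy_n ⇒ h·k1=z·y_n;  k2=λ(1+5/12z)y_n ⇒ h·k2=z(1+5/12z)y_n
  y_{n+1}/y_n = 1 + 12/25z + 13/25z(1+5/12z) = 1 + z + 13/60z²
  so R(z) = 1 + z + 13/60z².

Find x<0 with |R(x)|<1.
x=-1.59: |R|=0.0422
R=1: x+13/60x²=0 ⇒ x=−60/13=-4.6154; min R=1−1/(4·13/60)=-0.1538>−1
Confirm numerically:
  x=-4.158: |R|=0.58794 <1
  x=-2.528: |R|=0.14333 <1
  x=-2.383: |R|=0.15262 <1
  x=-1.943: |R|=0.12503 <1
  x=-5.139: |R|=1.58302 >1
  x=-4.990: |R|=1.40502 >1
Stable set (-4.6154, 0).

left endpoint -4.6154.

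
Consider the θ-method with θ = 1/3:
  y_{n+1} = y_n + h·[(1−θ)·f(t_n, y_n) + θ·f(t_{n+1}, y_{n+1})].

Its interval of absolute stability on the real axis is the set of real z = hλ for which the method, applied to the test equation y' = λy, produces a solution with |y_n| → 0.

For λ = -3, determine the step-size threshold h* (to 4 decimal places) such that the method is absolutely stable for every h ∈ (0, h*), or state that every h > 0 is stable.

(-6.0000,0); λ=-3 ⇒ h* = (6)/3 = 2.0000.

Test eqn y'=λy, z=hλ:
  y_{n+1} = y_n + z·[2/3·y_n + 1/3·y_{n+1}] ⇒ (1 − 1/3z)y_{n+1} = (1 + 2/3z)y_n
  so R(z) = (1 + 2/3z)/(1 − 1/3z).

Solve |R(x)|<1 on ℝ⁻.
x=-0.52: |R|=0.5568
R=−1: 1+2/3x = −1+1/3x ⇒ -1/3x=2 ⇒ x=2/(-1/3)=-6.0000
Confirm numerically:
  x=-5.752: |R|=0.97166 <1
  x=-4.808: |R|=0.84734 <1
  x=-3.155: |R|=0.53777 <1
  x=-2.990: |R|=0.49750 <1
  x=-6.504: |R|=1.05303 >1
  x=-6.256: |R|=1.02766 >1
So |R|<1 on (-6.0000, 0).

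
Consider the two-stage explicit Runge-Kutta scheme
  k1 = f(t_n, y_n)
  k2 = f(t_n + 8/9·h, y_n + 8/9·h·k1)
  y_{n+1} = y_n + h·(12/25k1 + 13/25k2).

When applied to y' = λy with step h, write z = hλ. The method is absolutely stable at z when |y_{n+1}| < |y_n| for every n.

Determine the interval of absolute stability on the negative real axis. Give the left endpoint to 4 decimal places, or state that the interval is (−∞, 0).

z∈(-2.1635,0).

On y'=λy, z=hλ:
  k1=λy_n ⇒ h·k1=z·y_n;  k2=λ(1+8/9z)y_n ⇒ h·k2=z(1+8/9z)y_n
  y_{n+1}/y_n = 1 + 12/25z + 13/25z(1+8/9z) = 1 + z + 104/225z²
  Hence R(z) = 1 + z + 104/225z².

Boundary: |R(x)|=1, x<0.
x=-0.7: |R|=0.5265
R=1: x+104/225x²=0 ⇒ x=−225/104=-2.1635; min R=1−1/(4·104/225)=0.4591>−1
Confirm numerically:
  x=-1.752: |R|=0.66679 <1
  x=-1.683: |R|=0.62624 <1
  x=-1.578: |R|=0.57297 <1
  x=-1.118: |R|=0.45974 <1
  x=-2.458: |R|=1.33464 >1
  x=-2.365: |R|=1.22031 >1
So |R|<1 on (-2.1635, 0).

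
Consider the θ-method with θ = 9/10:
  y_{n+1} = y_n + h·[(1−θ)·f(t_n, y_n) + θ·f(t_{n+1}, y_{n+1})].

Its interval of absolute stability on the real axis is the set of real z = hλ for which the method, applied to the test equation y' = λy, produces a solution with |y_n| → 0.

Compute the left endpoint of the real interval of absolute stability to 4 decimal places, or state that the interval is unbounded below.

(−∞, 0) — no finite endpoint.

Set f=λy, z=hλ:
  y_{n+1} = y_n + z·[1/10·y_n + 9/10·y_{n+1}] ⇒ (1 − 9/10z)y_{n+1} = (1 + 1/10z)y_n
  Hence R(z) = (1 + 1/10z)/(1 − 9/10z).

Need |R(x)|<1, x<0.
x=-1.61: |R|=0.3426
x=-2: |R|=0.2857
x=-10: |R|=0.0000
x=-100: |R|=0.0989
θ=9/10≥1/2 ⇒ |1+1/10x|<|1−9/10x| ∀x<0 ⇒ interval (−∞,0).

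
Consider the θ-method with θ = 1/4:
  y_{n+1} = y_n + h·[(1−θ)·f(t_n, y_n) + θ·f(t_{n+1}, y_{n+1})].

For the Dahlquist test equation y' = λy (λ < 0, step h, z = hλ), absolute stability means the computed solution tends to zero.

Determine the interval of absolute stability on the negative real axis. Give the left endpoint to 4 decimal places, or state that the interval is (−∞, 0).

(-4.0000, 0).

With y'=λy (z=hλ):
  y_{n+1} = y_n + z·[3/4·y_n + 1/4·y_{n+1}] ⇒ (1 − 1/4z)y_{n+1} = (1 + 3/4z)y_n
  so R(z) = (1 + 3/4z)/(1 − 1/4z).

Find x<0 with |R(x)|<1.
x=-1.37: |R|=0.0205
R=−1: 1+3/4x = −1+1/4x ⇒ -1/2x=2 ⇒ x=2/(-1/2)=-4.0000
Confirm numerically:
  x=-3.011: |R|=0.71787 <1
  x=-2.594: |R|=0.57355 <1
  x=-2.484: |R|=0.53239 <1
  x=-2.018: |R|=0.34131 <1
  x=-4.328: |R|=1.07877 >1
  x=-4.164: |R|=1.04018 >1
Interval (-4.0000, 0).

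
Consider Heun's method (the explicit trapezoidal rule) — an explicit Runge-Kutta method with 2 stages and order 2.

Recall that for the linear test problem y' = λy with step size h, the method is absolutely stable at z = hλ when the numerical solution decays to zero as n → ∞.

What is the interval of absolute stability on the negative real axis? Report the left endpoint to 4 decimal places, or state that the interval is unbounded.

(-2.0000, 0).

On y'=λy, z=hλ:
  order 2, 2-stage ⇒ R(z)=1+z+z^2/2
  (e.g. R(-0.52)=0.61520, |R|=0.61520)

Find x<0 with |R(x)|<1.
x=-0.52: |R|=0.6152
|R(-2.23)|=1.2565 |R(-2.21)|=1.2320 |R(-0.89)|=0.5061
Bisect:
  x_lo=-2.4834 |R|=1.6002  x_hi=-0.2812 |R|=0.7584
  mid=-1.38227 |R|=0.57306 →hi
  mid=-1.93281 |R|=0.93507 →hi
  mid=-2.20808 |R|=1.22973 →lo
  mid=-2.07044 |R|=1.07293 →lo
  mid=-2.00163 |R|=1.00163 →lo
  mid=-1.96722 |R|=0.96775 →hi
  mid=-1.98442 |R|=0.98454 →hi
  mid=-1.99302 |R|=0.99305 →hi
  mid=-1.99732 |R|=0.99733 →hi
  ...
  [-2.00001,-1.99988] ⇒ x*=-2.0000
So |R|<1 on (-2.0000, 0).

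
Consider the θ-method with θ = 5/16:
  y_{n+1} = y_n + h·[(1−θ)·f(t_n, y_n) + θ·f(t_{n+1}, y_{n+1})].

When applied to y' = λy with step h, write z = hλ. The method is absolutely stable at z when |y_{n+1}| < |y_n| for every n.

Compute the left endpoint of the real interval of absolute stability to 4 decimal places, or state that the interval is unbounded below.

z* = -5.3333.

Set f=λy, z=hλ:
  y_{n+1} = y_n + z·[11/16·y_n + 5/16·y_{n+1}] ⇒ (1 − 5/16z)y_{n+1} = (1 + 11/16z)y_n
  Hence R(z) = (1 + 11/16z)/(1 − 5/16z).

Find x<0 with |R(x)|<1.
x=-1.75: |R|=0.1313
R=−1: 1+11/16x = −1+5/16x ⇒ -3/8x=2 ⇒ x=2/(-3/8)=-5.3333
Confirm numerically:
  x=-4.482: |R|=0.86701 <1
  x=-4.252: |R|=0.82587 <1
  x=-3.287: |R|=0.62146 <1
  x=-2.326: |R|=0.34694 <1
  x=-5.842: |R|=1.06751 >1
  x=-5.588: |R|=1.03477 >1
  x=-5.572: |R|=1.03265 >1
Stable set (-5.3333, 0).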